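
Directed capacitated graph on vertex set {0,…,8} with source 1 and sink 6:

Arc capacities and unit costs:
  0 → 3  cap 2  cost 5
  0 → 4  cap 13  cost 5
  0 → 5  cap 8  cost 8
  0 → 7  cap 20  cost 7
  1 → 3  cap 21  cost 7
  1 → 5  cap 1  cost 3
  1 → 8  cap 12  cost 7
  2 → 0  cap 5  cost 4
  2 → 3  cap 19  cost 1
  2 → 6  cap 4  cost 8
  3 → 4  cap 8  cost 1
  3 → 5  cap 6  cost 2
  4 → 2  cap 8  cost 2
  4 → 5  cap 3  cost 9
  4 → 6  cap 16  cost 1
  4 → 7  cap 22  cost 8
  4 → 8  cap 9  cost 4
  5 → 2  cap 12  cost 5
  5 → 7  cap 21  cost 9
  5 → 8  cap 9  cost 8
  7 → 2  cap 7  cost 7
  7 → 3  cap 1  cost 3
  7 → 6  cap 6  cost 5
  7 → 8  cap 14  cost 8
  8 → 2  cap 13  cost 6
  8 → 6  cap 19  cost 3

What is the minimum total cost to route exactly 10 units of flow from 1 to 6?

shortest-cost path #1: 1→3→4→6 push 8 @ unit cost 9 (adds 72)
shortest-cost path #2: 1→8→6 push 2 @ unit cost 10 (adds 20)
total cost = 92

Minimum cost for 10 units: 92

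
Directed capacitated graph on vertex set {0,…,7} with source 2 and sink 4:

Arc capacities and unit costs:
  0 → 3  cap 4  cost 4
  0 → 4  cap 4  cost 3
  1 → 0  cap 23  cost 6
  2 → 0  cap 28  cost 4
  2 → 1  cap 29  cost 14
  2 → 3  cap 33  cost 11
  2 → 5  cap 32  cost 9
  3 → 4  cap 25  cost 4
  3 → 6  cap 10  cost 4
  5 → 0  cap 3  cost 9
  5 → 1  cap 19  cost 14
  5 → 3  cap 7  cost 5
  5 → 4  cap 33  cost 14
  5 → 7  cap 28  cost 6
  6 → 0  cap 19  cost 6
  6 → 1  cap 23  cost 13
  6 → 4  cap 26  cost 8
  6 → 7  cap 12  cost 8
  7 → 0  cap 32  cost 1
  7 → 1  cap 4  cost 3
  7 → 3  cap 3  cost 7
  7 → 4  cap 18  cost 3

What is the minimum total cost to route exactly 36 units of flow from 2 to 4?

shortest-cost path #1: 2→0→4 push 4 @ unit cost 7 (adds 28)
shortest-cost path #2: 2→0→3→4 push 4 @ unit cost 12 (adds 48)
shortest-cost path #3: 2→3→4 push 21 @ unit cost 15 (adds 315)
shortest-cost path #4: 2→5→7→4 push 7 @ unit cost 18 (adds 126)
total cost = 517

Minimum cost for 36 units: 517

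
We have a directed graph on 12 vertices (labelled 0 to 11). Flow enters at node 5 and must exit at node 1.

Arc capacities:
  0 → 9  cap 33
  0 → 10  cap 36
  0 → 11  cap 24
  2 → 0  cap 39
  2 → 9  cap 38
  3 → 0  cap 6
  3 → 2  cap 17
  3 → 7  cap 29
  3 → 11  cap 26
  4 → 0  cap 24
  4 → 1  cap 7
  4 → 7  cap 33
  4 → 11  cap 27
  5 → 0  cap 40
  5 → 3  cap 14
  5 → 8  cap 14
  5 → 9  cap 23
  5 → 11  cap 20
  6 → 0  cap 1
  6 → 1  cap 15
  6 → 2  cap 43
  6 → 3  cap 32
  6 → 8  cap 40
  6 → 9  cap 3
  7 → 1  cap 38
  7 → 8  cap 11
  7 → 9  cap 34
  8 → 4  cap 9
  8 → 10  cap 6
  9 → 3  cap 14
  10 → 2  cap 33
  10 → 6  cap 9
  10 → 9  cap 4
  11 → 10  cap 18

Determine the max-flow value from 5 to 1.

augment #1: 5→3→7→1 bottleneck 14, total now 14
augment #2: 5→8→4→1 bottleneck 7, total now 21
augment #3: 5→0→10→6→1 bottleneck 9, total now 30
augment #4: 5→8→4→7→1 bottleneck 2, total now 32
augment #5: 5→9→3→7→1 bottleneck 14, total now 46

Maximum flow value: 46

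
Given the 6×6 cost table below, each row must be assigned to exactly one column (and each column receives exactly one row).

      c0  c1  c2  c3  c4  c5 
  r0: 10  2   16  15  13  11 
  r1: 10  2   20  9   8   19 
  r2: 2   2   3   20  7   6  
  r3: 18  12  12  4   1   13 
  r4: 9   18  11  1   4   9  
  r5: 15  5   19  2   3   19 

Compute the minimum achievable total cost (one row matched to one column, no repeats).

Minimum assignment cost: 27

one of 2 optimal assignments: row0→col0 (cost 10), row1→col1 (cost 2), row2→col2 (cost 3), row3→col4 (cost 1), row4→col5 (cost 9), row5→col3 (cost 2)
total = 10 + 2 + 3 + 1 + 9 + 2 = 27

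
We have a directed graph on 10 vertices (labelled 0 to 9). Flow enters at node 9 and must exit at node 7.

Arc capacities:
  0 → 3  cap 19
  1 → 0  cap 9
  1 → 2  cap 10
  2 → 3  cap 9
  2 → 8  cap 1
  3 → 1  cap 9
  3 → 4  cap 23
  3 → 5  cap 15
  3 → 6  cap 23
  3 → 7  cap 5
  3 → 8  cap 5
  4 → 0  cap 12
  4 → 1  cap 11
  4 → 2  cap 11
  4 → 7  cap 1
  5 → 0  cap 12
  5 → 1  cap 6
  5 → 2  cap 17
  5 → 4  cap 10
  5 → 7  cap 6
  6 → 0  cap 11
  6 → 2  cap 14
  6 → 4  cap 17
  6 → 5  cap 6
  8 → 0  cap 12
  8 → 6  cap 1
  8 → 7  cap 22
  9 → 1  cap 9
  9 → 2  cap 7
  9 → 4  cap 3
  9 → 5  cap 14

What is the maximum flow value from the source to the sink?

augment #1: 9→4→7 bottleneck 1, total now 1
augment #2: 9→5→7 bottleneck 6, total now 7
augment #3: 9→2→3→7 bottleneck 5, total now 12
augment #4: 9→2→8→7 bottleneck 1, total now 13
augment #5: 9→2→3→8→7 bottleneck 1, total now 14
augment #6: 9→1→0→3→8→7 bottleneck 4, total now 18

Maximum flow value: 18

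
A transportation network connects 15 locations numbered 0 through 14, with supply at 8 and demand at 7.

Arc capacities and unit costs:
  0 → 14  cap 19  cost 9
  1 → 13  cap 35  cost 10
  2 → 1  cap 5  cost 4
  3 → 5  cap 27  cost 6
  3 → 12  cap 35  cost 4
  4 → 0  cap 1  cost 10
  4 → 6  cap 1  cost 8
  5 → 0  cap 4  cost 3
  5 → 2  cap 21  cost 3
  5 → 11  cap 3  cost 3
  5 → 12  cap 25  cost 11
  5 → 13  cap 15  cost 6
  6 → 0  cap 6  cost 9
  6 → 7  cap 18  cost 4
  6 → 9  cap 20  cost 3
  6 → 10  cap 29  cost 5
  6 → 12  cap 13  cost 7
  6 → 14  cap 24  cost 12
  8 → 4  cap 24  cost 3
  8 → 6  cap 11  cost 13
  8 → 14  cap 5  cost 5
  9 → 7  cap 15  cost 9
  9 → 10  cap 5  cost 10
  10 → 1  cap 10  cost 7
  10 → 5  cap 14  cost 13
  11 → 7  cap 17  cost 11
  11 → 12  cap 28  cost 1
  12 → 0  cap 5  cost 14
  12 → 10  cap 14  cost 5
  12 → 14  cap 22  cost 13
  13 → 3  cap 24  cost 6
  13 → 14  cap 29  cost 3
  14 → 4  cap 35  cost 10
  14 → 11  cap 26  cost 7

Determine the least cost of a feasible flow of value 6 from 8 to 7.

Minimum cost for 6 units: 100

shortest-cost path #1: 8→4→6→7 push 1 @ unit cost 15 (adds 15)
shortest-cost path #2: 8→6→7 push 5 @ unit cost 17 (adds 85)
total cost = 100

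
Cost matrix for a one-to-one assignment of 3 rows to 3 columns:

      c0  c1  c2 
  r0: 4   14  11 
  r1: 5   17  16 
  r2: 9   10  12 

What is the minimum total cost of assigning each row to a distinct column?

Minimum assignment cost: 26

optimal assignment: row0→col2 (cost 11), row1→col0 (cost 5), row2→col1 (cost 10)
total = 11 + 5 + 10 = 26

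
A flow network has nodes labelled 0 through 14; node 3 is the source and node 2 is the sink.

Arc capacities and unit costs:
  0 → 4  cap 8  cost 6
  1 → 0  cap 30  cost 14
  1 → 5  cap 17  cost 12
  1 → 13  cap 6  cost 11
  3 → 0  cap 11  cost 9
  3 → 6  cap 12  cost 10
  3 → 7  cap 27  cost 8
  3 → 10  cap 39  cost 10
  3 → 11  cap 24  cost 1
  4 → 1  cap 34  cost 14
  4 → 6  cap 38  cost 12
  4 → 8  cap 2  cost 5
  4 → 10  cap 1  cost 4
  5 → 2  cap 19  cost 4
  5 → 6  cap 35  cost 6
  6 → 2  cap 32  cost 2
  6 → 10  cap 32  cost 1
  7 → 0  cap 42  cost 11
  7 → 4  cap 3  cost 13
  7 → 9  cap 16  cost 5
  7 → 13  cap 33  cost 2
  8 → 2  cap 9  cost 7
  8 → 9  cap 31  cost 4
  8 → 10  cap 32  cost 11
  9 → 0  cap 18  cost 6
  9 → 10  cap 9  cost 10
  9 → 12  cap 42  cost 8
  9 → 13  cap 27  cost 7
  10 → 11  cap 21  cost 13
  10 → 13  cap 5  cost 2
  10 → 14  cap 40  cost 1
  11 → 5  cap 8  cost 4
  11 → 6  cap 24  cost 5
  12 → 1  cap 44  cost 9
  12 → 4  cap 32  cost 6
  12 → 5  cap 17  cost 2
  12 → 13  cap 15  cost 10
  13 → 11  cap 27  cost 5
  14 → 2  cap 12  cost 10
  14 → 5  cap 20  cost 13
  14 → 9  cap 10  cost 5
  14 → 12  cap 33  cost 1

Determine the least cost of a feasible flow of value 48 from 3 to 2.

Minimum cost for 48 units: 556

shortest-cost path #1: 3→11→6→2 push 24 @ unit cost 8 (adds 192)
shortest-cost path #2: 3→6→2 push 8 @ unit cost 12 (adds 96)
shortest-cost path #3: 3→6→11→5→2 push 4 @ unit cost 13 (adds 52)
shortest-cost path #4: 3→10→14→12→5→2 push 12 @ unit cost 18 (adds 216)
total cost = 556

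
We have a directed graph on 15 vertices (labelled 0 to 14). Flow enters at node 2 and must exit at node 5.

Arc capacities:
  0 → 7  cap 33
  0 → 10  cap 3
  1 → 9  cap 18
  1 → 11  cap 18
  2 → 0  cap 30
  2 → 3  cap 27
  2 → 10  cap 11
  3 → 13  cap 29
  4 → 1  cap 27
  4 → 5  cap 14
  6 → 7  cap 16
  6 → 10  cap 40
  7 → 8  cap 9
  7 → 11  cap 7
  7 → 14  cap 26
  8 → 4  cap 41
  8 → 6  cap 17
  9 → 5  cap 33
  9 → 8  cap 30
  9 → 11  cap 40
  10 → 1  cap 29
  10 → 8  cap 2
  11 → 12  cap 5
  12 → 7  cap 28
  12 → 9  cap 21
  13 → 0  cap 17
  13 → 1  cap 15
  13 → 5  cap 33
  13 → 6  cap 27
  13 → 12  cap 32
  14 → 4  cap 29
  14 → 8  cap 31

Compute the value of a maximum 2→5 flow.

augment #1: 2→3→13→5 bottleneck 27, total now 27
augment #2: 2→10→1→9→5 bottleneck 11, total now 38
augment #3: 2→0→7→8→4→5 bottleneck 9, total now 47
augment #4: 2→0→7→14→4→5 bottleneck 5, total now 52
augment #5: 2→0→10→1→9→5 bottleneck 3, total now 55
augment #6: 2→0→7→11→12→9→5 bottleneck 5, total now 60
augment #7: 2→0→7→14→4→1→9→5 bottleneck 4, total now 64

Maximum flow value: 64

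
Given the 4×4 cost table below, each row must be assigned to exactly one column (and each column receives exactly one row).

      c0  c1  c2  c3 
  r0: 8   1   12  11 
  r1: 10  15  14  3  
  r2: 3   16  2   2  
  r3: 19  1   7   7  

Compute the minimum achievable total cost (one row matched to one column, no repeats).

Minimum assignment cost: 14

one of 2 optimal assignments: row0→col0 (cost 8), row1→col3 (cost 3), row2→col2 (cost 2), row3→col1 (cost 1)
total = 8 + 3 + 2 + 1 = 14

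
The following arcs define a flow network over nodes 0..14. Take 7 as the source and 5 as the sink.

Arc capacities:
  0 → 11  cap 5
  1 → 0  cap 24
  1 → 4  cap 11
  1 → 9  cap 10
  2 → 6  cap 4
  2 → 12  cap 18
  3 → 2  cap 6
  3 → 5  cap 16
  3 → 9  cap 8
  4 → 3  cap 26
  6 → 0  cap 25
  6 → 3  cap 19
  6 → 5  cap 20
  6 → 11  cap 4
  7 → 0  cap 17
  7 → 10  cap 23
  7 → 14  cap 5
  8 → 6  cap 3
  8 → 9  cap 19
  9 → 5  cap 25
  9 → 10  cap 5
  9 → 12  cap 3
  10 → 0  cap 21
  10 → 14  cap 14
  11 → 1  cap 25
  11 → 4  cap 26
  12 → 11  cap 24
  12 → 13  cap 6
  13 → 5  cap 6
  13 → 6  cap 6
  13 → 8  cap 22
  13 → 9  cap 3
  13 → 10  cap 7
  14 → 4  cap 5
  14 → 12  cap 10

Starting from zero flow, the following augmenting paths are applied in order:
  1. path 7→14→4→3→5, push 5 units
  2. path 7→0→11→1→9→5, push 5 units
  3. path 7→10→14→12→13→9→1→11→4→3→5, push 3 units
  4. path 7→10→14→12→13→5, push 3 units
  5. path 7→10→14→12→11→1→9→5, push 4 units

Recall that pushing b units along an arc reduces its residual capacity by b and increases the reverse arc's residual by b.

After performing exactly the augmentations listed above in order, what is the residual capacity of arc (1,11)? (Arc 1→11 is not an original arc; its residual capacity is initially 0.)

Residual capacity of (1,11): 6

after path 1 (7→14→4→3→5, push 5): res(1,11)=0
after path 2 (7→0→11→1→9→5, push 5): res(1,11)=5
after path 3 (7→10→14→12→13→9→1→11→4→3→5, push 3): res(1,11)=2
after path 4 (7→10→14→12→13→5, push 3): res(1,11)=2
after path 5 (7→10→14→12→11→1→9→5, push 4): res(1,11)=6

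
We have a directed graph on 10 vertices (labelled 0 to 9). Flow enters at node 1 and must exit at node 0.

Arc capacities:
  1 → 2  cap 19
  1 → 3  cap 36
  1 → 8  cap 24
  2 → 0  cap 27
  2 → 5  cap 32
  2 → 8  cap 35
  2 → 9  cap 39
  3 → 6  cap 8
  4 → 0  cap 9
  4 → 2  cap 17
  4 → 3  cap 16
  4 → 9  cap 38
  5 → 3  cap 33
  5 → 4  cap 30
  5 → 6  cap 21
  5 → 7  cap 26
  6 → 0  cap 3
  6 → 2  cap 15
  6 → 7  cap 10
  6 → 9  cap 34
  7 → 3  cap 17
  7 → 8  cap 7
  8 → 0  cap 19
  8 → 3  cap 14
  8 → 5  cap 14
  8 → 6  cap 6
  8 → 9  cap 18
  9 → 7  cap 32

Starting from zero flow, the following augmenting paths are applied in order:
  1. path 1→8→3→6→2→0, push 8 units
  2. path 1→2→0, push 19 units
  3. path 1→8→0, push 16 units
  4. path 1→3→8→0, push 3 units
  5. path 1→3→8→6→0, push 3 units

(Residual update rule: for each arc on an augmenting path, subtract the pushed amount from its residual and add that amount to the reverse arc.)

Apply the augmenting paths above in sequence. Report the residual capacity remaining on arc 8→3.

Residual capacity of (8,3): 12

after path 1 (1→8→3→6→2→0, push 8): res(8,3)=6
after path 2 (1→2→0, push 19): res(8,3)=6
after path 3 (1→8→0, push 16): res(8,3)=6
after path 4 (1→3→8→0, push 3): res(8,3)=9
after path 5 (1→3→8→6→0, push 3): res(8,3)=12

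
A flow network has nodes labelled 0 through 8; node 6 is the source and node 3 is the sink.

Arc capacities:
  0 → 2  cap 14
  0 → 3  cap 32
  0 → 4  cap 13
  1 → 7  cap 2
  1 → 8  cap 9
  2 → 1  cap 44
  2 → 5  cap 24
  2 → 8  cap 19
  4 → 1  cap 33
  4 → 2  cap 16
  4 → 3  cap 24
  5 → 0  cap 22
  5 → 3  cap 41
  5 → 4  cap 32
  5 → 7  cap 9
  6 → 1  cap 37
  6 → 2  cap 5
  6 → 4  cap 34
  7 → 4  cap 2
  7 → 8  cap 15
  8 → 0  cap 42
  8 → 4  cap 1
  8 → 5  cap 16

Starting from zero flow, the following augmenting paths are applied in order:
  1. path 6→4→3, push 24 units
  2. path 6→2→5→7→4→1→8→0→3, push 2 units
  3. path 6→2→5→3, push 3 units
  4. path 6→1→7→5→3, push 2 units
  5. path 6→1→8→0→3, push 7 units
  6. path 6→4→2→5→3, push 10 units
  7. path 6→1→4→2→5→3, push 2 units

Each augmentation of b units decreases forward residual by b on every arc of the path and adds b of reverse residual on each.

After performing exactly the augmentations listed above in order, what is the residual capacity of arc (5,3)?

after path 1 (6→4→3, push 24): res(5,3)=41
after path 2 (6→2→5→7→4→1→8→0→3, push 2): res(5,3)=41
after path 3 (6→2→5→3, push 3): res(5,3)=38
after path 4 (6→1→7→5→3, push 2): res(5,3)=36
after path 5 (6→1→8→0→3, push 7): res(5,3)=36
after path 6 (6→4→2→5→3, push 10): res(5,3)=26
after path 7 (6→1→4→2→5→3, push 2): res(5,3)=24

Residual capacity of (5,3): 24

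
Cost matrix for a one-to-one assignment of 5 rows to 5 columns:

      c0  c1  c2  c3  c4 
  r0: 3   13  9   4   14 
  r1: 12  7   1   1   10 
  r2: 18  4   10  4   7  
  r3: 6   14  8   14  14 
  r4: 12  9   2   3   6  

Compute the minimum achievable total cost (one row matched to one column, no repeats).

optimal assignment: row0→col3 (cost 4), row1→col2 (cost 1), row2→col1 (cost 4), row3→col0 (cost 6), row4→col4 (cost 6)
total = 4 + 1 + 4 + 6 + 6 = 21

Minimum assignment cost: 21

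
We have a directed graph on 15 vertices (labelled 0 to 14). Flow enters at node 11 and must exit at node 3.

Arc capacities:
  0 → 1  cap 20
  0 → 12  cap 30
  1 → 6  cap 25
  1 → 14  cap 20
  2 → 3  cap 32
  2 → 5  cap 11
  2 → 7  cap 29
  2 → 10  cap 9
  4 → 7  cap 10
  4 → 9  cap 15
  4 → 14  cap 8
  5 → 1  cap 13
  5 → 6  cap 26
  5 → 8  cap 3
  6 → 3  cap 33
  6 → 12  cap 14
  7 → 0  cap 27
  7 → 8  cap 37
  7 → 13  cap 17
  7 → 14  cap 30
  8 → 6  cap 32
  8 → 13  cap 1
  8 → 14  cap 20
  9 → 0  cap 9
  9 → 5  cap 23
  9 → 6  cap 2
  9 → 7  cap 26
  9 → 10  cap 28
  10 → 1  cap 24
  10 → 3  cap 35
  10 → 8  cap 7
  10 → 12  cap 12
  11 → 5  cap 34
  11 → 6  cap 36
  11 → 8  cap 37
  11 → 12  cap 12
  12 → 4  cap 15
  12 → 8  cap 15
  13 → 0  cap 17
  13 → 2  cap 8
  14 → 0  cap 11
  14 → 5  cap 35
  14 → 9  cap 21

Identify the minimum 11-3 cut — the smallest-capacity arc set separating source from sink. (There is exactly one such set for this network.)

Min-cut arcs: {(6,3), (9,10), (13,2)} (total capacity 69)

augment #1: 11→6→3 push 33
augment #2: 11→8→13→2→3 push 1
augment #3: 11→8→14→9→10→3 push 20
augment #4: 11→12→4→9→10→3 push 8
augment #5: 11→12→4→7→13→2→3 push 4
augment #6: 11→6→12→4→7→13→2→3 push 3
max flow = 69; residual-reachable set from 11 gives S-side
cut edges (S→T): {(6,3), (9,10), (13,2)} total cap 69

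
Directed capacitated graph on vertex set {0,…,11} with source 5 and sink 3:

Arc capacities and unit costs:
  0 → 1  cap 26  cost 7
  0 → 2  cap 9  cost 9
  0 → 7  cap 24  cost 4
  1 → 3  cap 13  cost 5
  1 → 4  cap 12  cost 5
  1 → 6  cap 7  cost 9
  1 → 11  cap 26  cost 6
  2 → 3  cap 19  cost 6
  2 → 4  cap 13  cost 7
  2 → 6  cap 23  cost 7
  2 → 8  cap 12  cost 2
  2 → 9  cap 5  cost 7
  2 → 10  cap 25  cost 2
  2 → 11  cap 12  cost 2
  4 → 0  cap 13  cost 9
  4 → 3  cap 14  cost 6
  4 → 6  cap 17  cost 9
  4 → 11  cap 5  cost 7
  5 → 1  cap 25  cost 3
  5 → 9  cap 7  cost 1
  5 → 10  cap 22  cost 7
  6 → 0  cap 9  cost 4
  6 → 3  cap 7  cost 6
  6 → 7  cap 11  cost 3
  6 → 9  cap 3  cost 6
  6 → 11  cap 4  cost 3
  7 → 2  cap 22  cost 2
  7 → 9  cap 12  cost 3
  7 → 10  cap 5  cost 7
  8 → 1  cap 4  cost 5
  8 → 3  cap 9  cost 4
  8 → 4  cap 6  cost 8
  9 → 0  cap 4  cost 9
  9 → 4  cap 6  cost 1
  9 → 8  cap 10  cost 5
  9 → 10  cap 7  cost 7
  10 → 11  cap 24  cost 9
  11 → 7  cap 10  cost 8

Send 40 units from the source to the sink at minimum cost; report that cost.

shortest-cost path #1: 5→1→3 push 13 @ unit cost 8 (adds 104)
shortest-cost path #2: 5→9→4→3 push 6 @ unit cost 8 (adds 48)
shortest-cost path #3: 5→9→8→3 push 1 @ unit cost 10 (adds 10)
shortest-cost path #4: 5→1→4→3 push 8 @ unit cost 14 (adds 112)
shortest-cost path #5: 5→1→4→9→8→3 push 4 @ unit cost 16 (adds 64)
shortest-cost path #6: 5→10→11→7→2→3 push 8 @ unit cost 32 (adds 256)
total cost = 594

Minimum cost for 40 units: 594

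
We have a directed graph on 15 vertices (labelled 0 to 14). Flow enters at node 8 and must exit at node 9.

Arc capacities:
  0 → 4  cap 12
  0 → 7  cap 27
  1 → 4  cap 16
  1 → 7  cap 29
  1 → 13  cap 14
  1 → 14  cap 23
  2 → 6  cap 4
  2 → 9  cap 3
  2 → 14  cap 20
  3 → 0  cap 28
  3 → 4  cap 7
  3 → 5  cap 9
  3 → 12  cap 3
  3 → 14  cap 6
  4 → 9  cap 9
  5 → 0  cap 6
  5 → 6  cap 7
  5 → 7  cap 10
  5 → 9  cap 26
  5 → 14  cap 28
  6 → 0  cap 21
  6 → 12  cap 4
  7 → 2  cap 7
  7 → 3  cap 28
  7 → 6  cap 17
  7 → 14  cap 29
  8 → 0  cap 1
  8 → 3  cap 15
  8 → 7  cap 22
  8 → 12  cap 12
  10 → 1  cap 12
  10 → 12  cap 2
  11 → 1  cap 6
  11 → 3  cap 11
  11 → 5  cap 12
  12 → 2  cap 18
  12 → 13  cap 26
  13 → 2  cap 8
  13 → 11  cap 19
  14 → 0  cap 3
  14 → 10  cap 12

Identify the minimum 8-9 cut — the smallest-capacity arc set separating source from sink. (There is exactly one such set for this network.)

Min-cut arcs: {(2,9), (3,5), (4,9), (11,5)} (total capacity 33)

augment #1: 8→0→4→9 push 1
augment #2: 8→3→4→9 push 7
augment #3: 8→3→5→9 push 8
augment #4: 8→7→2→9 push 3
augment #5: 8→7→3→5→9 push 1
augment #6: 8→7→3→0→4→9 push 1
augment #7: 8→12→13→11→5→9 push 12
max flow = 33; residual-reachable set from 8 gives S-side
cut edges (S→T): {(2,9), (3,5), (4,9), (11,5)} total cap 33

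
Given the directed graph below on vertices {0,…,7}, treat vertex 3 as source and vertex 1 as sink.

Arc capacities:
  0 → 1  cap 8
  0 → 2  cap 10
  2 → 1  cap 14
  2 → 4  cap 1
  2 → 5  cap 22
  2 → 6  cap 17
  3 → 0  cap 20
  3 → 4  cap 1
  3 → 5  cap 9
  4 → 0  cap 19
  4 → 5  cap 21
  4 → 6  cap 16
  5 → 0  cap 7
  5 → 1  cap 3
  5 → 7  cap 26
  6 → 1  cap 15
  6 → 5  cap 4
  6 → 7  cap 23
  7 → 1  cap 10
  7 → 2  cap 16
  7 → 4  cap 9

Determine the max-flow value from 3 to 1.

Maximum flow value: 28

augment #1: 3→0→1 bottleneck 8, total now 8
augment #2: 3→5→1 bottleneck 3, total now 11
augment #3: 3→0→2→1 bottleneck 10, total now 21
augment #4: 3→4→6→1 bottleneck 1, total now 22
augment #5: 3→5→7→1 bottleneck 6, total now 28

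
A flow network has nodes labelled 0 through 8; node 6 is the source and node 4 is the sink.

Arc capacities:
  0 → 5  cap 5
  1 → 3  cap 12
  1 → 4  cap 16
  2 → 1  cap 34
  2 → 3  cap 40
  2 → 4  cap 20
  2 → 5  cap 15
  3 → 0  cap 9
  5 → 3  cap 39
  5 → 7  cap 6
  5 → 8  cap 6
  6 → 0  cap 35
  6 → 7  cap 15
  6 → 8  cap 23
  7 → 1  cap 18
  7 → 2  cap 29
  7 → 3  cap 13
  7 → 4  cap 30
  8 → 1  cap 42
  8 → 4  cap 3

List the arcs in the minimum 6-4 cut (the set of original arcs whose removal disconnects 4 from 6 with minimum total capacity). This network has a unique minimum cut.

Min-cut arcs: {(0,5), (1,4), (6,7), (8,4)} (total capacity 39)

augment #1: 6→7→4 push 15
augment #2: 6→8→4 push 3
augment #3: 6→8→1→4 push 16
augment #4: 6→0→5→7→4 push 5
max flow = 39; residual-reachable set from 6 gives S-side
cut edges (S→T): {(0,5), (1,4), (6,7), (8,4)} total cap 39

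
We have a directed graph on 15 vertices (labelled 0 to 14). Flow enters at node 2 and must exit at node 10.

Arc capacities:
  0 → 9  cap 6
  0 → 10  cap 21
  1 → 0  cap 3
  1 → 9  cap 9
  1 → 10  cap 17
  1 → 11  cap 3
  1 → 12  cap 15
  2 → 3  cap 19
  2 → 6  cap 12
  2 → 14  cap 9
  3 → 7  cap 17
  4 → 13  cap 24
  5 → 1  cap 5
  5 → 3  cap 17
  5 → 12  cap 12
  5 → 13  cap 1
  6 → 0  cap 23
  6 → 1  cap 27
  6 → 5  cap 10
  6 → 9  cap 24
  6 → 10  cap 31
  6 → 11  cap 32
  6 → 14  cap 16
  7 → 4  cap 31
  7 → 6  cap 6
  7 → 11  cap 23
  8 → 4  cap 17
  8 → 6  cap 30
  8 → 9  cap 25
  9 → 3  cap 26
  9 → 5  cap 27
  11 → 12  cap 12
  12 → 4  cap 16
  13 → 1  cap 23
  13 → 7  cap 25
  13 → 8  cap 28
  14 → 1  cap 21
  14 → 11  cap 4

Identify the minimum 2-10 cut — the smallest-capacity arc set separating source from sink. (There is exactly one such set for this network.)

Min-cut arcs: {(2,6), (2,14), (3,7)} (total capacity 38)

augment #1: 2→6→10 push 12
augment #2: 2→14→1→10 push 9
augment #3: 2→3→7→6→10 push 6
augment #4: 2→3→7→4→13→1→10 push 8
augment #5: 2→3→7→4→13→1→0→10 push 3
max flow = 38; residual-reachable set from 2 gives S-side
cut edges (S→T): {(2,6), (2,14), (3,7)} total cap 38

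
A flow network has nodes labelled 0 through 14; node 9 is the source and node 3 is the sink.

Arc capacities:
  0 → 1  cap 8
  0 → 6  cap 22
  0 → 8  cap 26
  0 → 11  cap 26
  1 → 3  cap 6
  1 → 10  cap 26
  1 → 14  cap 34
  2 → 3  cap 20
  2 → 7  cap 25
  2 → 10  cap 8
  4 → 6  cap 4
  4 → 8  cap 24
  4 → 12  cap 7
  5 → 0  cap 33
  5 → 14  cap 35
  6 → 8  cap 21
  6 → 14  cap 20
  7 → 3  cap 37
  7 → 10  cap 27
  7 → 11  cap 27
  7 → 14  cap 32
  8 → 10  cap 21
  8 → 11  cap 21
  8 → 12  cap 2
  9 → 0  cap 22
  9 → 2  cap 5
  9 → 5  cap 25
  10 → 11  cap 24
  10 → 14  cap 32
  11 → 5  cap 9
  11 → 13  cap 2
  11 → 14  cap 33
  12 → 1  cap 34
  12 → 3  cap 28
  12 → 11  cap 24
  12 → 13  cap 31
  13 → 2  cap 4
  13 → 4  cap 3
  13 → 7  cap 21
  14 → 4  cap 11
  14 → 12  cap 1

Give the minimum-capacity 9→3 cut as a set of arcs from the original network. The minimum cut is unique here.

augment #1: 9→2→3 push 5
augment #2: 9→0→1→3 push 6
augment #3: 9→0→8→12→3 push 2
augment #4: 9→5→14→12→3 push 1
augment #5: 9→0→11→13→2→3 push 2
augment #6: 9→5→14→4→12→3 push 7
max flow = 23; residual-reachable set from 9 gives S-side
cut edges (S→T): {(1,3), (4,12), (8,12), (9,2), (11,13), (14,12)} total cap 23

Min-cut arcs: {(1,3), (4,12), (8,12), (9,2), (11,13), (14,12)} (total capacity 23)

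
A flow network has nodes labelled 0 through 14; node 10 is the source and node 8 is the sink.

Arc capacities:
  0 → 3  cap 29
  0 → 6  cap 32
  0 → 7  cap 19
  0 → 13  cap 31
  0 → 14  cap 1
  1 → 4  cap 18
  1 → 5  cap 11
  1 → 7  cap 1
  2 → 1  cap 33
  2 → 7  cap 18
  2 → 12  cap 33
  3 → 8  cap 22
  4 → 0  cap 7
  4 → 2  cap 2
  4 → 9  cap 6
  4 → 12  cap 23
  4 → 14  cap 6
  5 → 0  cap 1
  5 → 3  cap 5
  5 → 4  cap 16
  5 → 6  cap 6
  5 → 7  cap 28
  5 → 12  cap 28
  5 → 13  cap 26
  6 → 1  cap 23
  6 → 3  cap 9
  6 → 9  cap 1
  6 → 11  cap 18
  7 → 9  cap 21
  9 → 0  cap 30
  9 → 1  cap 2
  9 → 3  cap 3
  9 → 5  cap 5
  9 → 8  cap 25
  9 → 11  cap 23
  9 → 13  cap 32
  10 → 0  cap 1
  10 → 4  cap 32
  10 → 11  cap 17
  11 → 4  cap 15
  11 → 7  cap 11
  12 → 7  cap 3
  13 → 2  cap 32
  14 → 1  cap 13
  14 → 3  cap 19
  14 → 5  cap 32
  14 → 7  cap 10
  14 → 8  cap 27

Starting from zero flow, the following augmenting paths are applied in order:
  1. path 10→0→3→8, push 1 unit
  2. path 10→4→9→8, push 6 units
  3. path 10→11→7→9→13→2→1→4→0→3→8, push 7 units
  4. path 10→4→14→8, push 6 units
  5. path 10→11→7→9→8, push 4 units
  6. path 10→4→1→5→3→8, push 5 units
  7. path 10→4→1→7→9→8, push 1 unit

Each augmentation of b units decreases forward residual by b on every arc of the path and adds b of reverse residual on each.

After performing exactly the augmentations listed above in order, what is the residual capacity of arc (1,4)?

Residual capacity of (1,4): 17

after path 1 (10→0→3→8, push 1): res(1,4)=18
after path 2 (10→4→9→8, push 6): res(1,4)=18
after path 3 (10→11→7→9→13→2→1→4→0→3→8, push 7): res(1,4)=11
after path 4 (10→4→14→8, push 6): res(1,4)=11
after path 5 (10→11→7→9→8, push 4): res(1,4)=11
after path 6 (10→4→1→5→3→8, push 5): res(1,4)=16
after path 7 (10→4→1→7→9→8, push 1): res(1,4)=17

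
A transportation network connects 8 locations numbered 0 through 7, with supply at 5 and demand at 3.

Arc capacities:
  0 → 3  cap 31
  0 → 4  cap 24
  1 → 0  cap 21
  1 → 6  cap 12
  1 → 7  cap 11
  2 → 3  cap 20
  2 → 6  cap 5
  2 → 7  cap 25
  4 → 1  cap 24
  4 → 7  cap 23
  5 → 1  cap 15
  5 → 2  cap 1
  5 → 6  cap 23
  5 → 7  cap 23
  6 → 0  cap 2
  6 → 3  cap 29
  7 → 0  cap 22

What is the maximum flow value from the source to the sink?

augment #1: 5→2→3 bottleneck 1, total now 1
augment #2: 5→6→3 bottleneck 23, total now 24
augment #3: 5→1→0→3 bottleneck 15, total now 39
augment #4: 5→7→0→3 bottleneck 16, total now 55
augment #5: 5→7→0→1→6→3 bottleneck 6, total now 61

Maximum flow value: 61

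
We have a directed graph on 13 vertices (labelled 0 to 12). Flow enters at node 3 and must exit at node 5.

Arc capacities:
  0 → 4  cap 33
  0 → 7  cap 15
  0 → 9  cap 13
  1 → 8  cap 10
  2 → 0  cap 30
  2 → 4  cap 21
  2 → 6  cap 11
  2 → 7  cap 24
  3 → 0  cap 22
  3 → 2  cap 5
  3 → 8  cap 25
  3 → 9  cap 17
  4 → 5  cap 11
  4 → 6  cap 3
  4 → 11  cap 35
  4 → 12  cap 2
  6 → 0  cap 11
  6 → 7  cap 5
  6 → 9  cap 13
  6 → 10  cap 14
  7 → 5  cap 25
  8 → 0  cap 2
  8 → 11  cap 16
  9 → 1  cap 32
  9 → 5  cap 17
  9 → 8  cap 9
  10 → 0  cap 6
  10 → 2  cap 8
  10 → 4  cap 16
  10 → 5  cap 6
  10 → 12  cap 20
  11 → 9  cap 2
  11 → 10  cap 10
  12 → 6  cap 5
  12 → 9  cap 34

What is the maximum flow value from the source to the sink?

Maximum flow value: 56

augment #1: 3→9→5 bottleneck 17, total now 17
augment #2: 3→0→4→5 bottleneck 11, total now 28
augment #3: 3→0→7→5 bottleneck 11, total now 39
augment #4: 3→2→7→5 bottleneck 5, total now 44
augment #5: 3→8→0→7→5 bottleneck 2, total now 46
augment #6: 3→8→11→10→5 bottleneck 6, total now 52
augment #7: 3→8→11→10→0→7→5 bottleneck 2, total now 54
augment #8: 3→8→11→10→2→7→5 bottleneck 2, total now 56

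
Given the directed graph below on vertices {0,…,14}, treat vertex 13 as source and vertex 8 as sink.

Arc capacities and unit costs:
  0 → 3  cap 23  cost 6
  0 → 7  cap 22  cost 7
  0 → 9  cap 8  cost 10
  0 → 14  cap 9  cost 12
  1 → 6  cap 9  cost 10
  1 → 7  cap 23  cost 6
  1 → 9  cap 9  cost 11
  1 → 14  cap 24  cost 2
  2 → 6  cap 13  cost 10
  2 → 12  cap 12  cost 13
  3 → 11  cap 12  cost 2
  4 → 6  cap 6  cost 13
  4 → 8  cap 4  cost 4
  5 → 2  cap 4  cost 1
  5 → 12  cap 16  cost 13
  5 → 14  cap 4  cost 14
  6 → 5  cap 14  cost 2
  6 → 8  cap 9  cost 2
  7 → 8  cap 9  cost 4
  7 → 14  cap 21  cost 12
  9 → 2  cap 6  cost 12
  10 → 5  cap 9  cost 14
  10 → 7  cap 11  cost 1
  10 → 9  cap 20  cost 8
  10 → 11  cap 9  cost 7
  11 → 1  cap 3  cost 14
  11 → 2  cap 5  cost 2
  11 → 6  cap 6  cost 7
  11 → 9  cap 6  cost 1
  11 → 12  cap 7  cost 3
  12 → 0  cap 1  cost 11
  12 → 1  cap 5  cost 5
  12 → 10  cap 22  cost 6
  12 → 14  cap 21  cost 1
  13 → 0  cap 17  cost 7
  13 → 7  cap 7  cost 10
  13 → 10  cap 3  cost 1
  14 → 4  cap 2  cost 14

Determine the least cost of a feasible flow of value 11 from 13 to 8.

Minimum cost for 11 units: 150

shortest-cost path #1: 13→10→7→8 push 3 @ unit cost 6 (adds 18)
shortest-cost path #2: 13→7→8 push 6 @ unit cost 14 (adds 84)
shortest-cost path #3: 13→0→3→11→6→8 push 2 @ unit cost 24 (adds 48)
total cost = 150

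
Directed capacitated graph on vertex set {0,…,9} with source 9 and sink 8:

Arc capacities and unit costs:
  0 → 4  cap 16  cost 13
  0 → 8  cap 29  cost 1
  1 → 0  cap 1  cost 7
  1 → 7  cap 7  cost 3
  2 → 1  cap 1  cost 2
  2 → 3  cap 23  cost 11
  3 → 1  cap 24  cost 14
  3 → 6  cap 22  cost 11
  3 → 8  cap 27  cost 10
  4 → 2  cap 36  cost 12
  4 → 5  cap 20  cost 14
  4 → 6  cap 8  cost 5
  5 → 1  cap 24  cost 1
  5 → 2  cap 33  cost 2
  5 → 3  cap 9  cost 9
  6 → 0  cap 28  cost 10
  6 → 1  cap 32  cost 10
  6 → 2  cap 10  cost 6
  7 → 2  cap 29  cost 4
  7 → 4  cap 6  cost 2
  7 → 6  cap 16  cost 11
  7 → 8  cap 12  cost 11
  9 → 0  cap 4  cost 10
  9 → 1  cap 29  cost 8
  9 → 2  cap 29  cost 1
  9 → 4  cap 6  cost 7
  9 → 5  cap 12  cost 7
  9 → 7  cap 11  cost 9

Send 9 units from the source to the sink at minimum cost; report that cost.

shortest-cost path #1: 9→0→8 push 4 @ unit cost 11 (adds 44)
shortest-cost path #2: 9→2→1→0→8 push 1 @ unit cost 11 (adds 11)
shortest-cost path #3: 9→7→8 push 4 @ unit cost 20 (adds 80)
total cost = 135

Minimum cost for 9 units: 135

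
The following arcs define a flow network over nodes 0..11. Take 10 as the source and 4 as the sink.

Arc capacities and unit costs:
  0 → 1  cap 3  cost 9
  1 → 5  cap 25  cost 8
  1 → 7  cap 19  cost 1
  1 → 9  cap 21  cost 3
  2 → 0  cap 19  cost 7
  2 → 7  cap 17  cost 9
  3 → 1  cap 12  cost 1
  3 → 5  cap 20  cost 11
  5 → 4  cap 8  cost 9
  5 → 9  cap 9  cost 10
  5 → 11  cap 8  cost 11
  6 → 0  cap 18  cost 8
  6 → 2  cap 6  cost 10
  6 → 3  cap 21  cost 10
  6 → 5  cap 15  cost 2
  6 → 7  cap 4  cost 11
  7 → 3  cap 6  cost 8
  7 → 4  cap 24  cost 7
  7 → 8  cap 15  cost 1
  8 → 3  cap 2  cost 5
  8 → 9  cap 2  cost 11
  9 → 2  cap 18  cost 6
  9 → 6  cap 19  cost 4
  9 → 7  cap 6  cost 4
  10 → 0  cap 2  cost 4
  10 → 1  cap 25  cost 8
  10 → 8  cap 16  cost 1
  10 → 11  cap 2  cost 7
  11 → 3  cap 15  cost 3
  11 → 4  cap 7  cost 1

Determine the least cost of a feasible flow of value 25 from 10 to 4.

shortest-cost path #1: 10→11→4 push 2 @ unit cost 8 (adds 16)
shortest-cost path #2: 10→8→3→1→7→4 push 2 @ unit cost 15 (adds 30)
shortest-cost path #3: 10→1→7→4 push 17 @ unit cost 16 (adds 272)
shortest-cost path #4: 10→1→9→7→4 push 4 @ unit cost 22 (adds 88)
total cost = 406

Minimum cost for 25 units: 406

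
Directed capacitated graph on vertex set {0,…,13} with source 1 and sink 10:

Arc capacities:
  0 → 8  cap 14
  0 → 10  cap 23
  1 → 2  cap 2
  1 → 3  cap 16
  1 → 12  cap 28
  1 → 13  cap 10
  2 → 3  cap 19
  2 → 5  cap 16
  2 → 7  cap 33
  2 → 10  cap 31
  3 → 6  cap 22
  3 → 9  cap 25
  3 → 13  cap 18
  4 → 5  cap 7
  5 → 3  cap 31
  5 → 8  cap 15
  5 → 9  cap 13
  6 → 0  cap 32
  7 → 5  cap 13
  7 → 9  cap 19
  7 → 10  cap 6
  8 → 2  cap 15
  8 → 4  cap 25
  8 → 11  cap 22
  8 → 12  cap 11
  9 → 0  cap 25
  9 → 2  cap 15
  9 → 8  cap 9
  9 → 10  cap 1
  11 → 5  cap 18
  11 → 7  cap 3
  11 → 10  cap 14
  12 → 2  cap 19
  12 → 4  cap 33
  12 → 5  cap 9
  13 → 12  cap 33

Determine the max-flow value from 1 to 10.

augment #1: 1→2→10 bottleneck 2, total now 2
augment #2: 1→3→9→10 bottleneck 1, total now 3
augment #3: 1→12→2→10 bottleneck 19, total now 22
augment #4: 1→3→6→0→10 bottleneck 15, total now 37
augment #5: 1→12→5→8→2→10 bottleneck 9, total now 46
augment #6: 1→13→12→4→5→8→2→10 bottleneck 1, total now 47
augment #7: 1→13→12→4→5→8→11→10 bottleneck 5, total now 52
augment #8: 1→13→12→4→5→9→0→10 bottleneck 1, total now 53

Maximum flow value: 53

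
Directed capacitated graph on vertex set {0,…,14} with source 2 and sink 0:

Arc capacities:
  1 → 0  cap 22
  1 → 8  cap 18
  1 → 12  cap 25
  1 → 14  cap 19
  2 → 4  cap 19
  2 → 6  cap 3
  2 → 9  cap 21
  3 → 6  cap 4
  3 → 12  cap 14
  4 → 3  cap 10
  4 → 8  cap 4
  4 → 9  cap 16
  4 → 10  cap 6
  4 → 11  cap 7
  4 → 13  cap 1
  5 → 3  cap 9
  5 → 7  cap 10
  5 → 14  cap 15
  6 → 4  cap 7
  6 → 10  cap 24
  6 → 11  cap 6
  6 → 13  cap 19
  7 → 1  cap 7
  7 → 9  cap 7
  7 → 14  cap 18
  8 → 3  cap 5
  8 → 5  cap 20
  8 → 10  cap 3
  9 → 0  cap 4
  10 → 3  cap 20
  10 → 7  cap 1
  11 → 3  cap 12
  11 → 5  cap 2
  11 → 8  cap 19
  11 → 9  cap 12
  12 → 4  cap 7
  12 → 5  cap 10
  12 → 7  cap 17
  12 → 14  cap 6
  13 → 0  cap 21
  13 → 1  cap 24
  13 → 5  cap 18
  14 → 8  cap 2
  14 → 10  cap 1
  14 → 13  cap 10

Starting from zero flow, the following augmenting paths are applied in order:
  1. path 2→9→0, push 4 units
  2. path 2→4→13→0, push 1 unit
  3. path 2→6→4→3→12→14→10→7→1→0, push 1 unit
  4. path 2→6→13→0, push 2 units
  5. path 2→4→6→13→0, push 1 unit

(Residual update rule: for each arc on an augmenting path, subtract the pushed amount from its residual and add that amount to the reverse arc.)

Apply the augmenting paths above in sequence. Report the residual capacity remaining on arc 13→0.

after path 1 (2→9→0, push 4): res(13,0)=21
after path 2 (2→4→13→0, push 1): res(13,0)=20
after path 3 (2→6→4→3→12→14→10→7→1→0, push 1): res(13,0)=20
after path 4 (2→6→13→0, push 2): res(13,0)=18
after path 5 (2→4→6→13→0, push 1): res(13,0)=17

Residual capacity of (13,0): 17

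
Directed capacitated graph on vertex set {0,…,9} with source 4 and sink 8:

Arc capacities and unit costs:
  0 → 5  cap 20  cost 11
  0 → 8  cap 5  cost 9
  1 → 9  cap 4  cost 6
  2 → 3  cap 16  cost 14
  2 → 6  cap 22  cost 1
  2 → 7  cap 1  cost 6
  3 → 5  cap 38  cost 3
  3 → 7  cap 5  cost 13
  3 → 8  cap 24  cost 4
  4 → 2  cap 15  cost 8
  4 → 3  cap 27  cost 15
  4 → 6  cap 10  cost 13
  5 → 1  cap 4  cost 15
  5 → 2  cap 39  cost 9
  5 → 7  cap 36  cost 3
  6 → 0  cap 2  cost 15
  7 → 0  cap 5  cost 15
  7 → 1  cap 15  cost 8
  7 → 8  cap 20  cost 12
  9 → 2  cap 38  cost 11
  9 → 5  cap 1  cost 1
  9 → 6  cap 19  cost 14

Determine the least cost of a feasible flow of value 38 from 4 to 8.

Minimum cost for 38 units: 967

shortest-cost path #1: 4→3→8 push 24 @ unit cost 19 (adds 456)
shortest-cost path #2: 4→2→7→8 push 1 @ unit cost 26 (adds 26)
shortest-cost path #3: 4→3→5→7→8 push 3 @ unit cost 33 (adds 99)
shortest-cost path #4: 4→2→6→0→8 push 2 @ unit cost 33 (adds 66)
shortest-cost path #5: 4→2→3→5→7→8 push 8 @ unit cost 40 (adds 320)
total cost = 967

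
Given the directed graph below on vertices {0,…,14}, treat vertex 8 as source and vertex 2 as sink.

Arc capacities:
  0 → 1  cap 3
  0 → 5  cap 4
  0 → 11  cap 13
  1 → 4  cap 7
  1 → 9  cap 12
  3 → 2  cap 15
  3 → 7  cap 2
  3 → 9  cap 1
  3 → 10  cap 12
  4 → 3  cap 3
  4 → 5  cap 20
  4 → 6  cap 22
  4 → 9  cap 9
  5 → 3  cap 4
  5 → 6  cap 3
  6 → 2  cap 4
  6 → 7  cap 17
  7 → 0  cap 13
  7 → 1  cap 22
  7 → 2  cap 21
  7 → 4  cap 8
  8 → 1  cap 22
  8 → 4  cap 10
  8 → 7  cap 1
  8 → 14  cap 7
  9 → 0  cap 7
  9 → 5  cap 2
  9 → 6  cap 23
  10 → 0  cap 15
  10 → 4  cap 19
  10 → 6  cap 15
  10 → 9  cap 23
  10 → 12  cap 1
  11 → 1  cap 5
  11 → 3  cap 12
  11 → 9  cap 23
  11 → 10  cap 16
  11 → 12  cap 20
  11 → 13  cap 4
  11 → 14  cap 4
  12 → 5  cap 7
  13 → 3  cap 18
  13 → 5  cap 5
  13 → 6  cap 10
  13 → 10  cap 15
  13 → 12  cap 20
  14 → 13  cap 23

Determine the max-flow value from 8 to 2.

augment #1: 8→7→2 bottleneck 1, total now 1
augment #2: 8→4→3→2 bottleneck 3, total now 4
augment #3: 8→4→6→2 bottleneck 4, total now 8
augment #4: 8→4→5→3→2 bottleneck 3, total now 11
augment #5: 8→14→13→3→2 bottleneck 7, total now 18
augment #6: 8→1→4→5→3→2 bottleneck 1, total now 19
augment #7: 8→1→4→6→7→2 bottleneck 6, total now 25
augment #8: 8→1→9→6→7→2 bottleneck 11, total now 36
augment #9: 8→1→9→0→11→3→2 bottleneck 1, total now 37

Maximum flow value: 37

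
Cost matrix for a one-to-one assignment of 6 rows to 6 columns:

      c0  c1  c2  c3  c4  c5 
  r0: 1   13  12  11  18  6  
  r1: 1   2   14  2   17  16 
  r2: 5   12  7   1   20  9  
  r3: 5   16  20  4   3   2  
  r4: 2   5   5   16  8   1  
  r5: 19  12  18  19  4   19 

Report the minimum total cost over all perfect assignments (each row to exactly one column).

Minimum assignment cost: 15

optimal assignment: row0→col0 (cost 1), row1→col1 (cost 2), row2→col3 (cost 1), row3→col5 (cost 2), row4→col2 (cost 5), row5→col4 (cost 4)
total = 1 + 2 + 1 + 2 + 5 + 4 = 15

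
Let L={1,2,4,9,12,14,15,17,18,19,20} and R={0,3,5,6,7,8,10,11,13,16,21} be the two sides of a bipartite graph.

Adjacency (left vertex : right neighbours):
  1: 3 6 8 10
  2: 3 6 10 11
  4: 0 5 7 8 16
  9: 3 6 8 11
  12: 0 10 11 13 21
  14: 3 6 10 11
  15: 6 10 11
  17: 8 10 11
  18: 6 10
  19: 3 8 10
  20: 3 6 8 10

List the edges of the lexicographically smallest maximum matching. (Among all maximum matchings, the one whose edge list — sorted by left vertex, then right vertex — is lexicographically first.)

Lex-smallest maximum matching: {(1,3), (2,6), (4,0), (9,8), (12,13), (14,10), (15,11)}

|M| = 7 (so the lex-smallest maximum matching has 7 edges)
process left vertices in ascending order; for each, take the smallest-labelled available neighbour that still permits 7 edges overall, or leave it unmatched if none does
lex-smallest matching: {1-3, 2-6, 4-0, 9-8, 12-13, 14-10, 15-11}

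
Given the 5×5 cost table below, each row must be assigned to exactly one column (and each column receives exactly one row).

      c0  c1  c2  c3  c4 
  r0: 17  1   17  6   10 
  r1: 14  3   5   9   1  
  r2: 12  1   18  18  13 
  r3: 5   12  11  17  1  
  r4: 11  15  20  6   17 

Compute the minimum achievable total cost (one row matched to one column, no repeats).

optimal assignment: row0→col3 (cost 6), row1→col2 (cost 5), row2→col1 (cost 1), row3→col4 (cost 1), row4→col0 (cost 11)
total = 6 + 5 + 1 + 1 + 11 = 24

Minimum assignment cost: 24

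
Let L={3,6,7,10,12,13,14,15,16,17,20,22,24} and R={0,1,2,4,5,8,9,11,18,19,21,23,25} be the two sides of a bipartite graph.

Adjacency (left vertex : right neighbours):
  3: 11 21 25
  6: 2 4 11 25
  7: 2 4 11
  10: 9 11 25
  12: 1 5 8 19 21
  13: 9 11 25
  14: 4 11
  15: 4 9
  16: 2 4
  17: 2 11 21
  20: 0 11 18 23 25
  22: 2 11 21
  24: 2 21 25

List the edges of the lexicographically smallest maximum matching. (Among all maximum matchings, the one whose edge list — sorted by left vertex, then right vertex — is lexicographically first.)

Lex-smallest maximum matching: {(3,11), (6,2), (7,4), (10,9), (12,1), (13,25), (17,21), (20,0)}

|M| = 8 (so the lex-smallest maximum matching has 8 edges)
process left vertices in ascending order; for each, take the smallest-labelled available neighbour that still permits 8 edges overall, or leave it unmatched if none does
lex-smallest matching: {3-11, 6-2, 7-4, 10-9, 12-1, 13-25, 17-21, 20-0}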